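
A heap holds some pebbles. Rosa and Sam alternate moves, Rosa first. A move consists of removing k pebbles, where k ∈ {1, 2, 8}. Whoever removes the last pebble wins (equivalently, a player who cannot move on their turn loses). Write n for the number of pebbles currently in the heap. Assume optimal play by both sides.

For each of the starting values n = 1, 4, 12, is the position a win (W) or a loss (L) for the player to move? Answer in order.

1: W, 4: W, 12: L

Classify positions by backward induction: terminal positions (no move available) are L. From any other position, the mover wins iff some move reaches an L.
n=0: no move → L
n=1: W (go to 0, an L position)
n=2: W (go to 0, an L position)
n=3: L (options 2(W), 1(W) are all W)
n=4: W (go to 3, an L position)
n=5: W (go to 3, an L position)
n=6: L (options 5(W), 4(W) are all W)
n=7: W (go to 6, an L position)
n=8: W (go to 6, an L position)
n=9: L (options 8(W), 7(W), 1(W) are all W)
n=10: W (go to 9, an L position)
n=11: W (go to 9, an L position)
n=12: L (options 11(W), 10(W), 4(W) are all W)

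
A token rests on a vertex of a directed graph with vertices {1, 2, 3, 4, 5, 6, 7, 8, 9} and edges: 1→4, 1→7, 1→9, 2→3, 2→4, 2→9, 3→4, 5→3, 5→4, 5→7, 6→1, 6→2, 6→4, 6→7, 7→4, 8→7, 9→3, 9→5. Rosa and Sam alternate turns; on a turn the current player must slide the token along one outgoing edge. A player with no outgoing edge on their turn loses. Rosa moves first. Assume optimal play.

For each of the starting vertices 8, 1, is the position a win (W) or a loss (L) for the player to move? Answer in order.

Build the W/L table. Terminal = L. A non-terminal position is W if it has a move to some L; otherwise it is L.
Every edge goes from a vertex to one that appears earlier in the order 4, 7, 3, 5, 9, 2, 1, 8, 6, so processing vertices in that order labels each vertex after all of its successors.
4: no outgoing edge → L
7: can move to 4, which is L ⇒ W
3: can move to 4, which is L ⇒ W
5: can move to 4, which is L ⇒ W
9: moves to 5(W), 3(W); every one is W ⇒ L
2: can move to 9, which is L ⇒ W
1: can move to 9, which is L ⇒ W
8: the only move is to 7(W), a W ⇒ L
6: can move to 4, which is L ⇒ W

8: L, 1: W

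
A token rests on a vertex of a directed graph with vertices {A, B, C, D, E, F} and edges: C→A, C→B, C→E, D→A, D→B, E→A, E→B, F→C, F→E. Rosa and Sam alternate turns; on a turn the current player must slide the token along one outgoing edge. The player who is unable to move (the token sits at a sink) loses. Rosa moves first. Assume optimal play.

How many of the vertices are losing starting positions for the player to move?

Classify positions by backward induction: terminal positions (no move available) are L. From any other position, the mover wins iff some move reaches an L.
Every edge goes from a vertex to one that appears earlier in the order B, A, D, E, C, F, so processing vertices in that order labels each vertex after all of its successors.
B: no outgoing edge → L
A: no outgoing edge → L
D: W (go to A, an L position)
E: W (go to A, an L position)
C: W (go to A, an L position)
F: L (options C(W), E(W) are all W)
The L vertices are A, B, F; that is 3 in all.

3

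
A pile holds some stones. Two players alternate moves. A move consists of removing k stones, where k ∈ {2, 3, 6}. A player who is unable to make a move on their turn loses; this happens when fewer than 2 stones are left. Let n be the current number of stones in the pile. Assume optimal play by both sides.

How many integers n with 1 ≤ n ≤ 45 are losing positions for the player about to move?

15

Use the standard recursion: the mover loses at a terminal position; elsewhere, the mover wins exactly when some move hands the opponent an L position.
n=0: no move → L
n=1: no move → L
n=2: W (go to 0, an L position)
n=3: W (go to 1, an L position)
n=4: W (go to 1, an L position)
n=5: L (options 3(W), 2(W) are all W)
n=6: W (go to 0, an L position)
n=7: W (go to 5, an L position)
n=8: W (go to 5, an L position)
n=9: L (options 7(W), 6(W), 3(W) are all W)
n=10: L (options 8(W), 7(W), 4(W) are all W)
n=11: W (go to 9, an L position)
n=12: W (go to 10, an L position)
n=13: W (go to 10, an L position)
n=14: L (options 12(W), 11(W), 8(W) are all W)
n=15: W (go to 9, an L position)
n=16: W (go to 14, an L position)
n=17: W (go to 14, an L position)
n=18: L (options 16(W), 15(W), 12(W) are all W)
n=19: L (options 17(W), 16(W), 13(W) are all W)
n=20: W (go to 18, an L position)
n=21: W (go to 19, an L position)
n=22: W (go to 19, an L position)
n=23: L (options 21(W), 20(W), 17(W) are all W)
n=24: W (go to 18, an L position)
n=25: W (go to 23, an L position)
n=26: W (go to 23, an L position)
n=27: L (options 25(W), 24(W), 21(W) are all W)
n=28: L (options 26(W), 25(W), 22(W) are all W)
n=29: W (go to 27, an L position)
n=30: W (go to 28, an L position)
n=31: W (go to 28, an L position)
n=32: L (options 30(W), 29(W), 26(W) are all W)
n=33: W (go to 27, an L position)
n=34: W (go to 32, an L position)
n=35: W (go to 32, an L position)
n=36: L (options 34(W), 33(W), 30(W) are all W)
n=37: L (options 35(W), 34(W), 31(W) are all W)
n=38: W (go to 36, an L position)
n=39: W (go to 37, an L position)
n=40: W (go to 37, an L position)
n=41: L (options 39(W), 38(W), 35(W) are all W)
n=42: W (go to 36, an L position)
n=43: W (go to 41, an L position)
n=44: W (go to 41, an L position)
n=45: L (options 43(W), 42(W), 39(W) are all W)
L entries with 1 ≤ n ≤ 45 (n=0 is outside the asked range and is not counted): n = 1, 5, 9, 10, 14, 18, 19, 23, 27, 28, 32, 36, 37, 41, 45; that makes 15.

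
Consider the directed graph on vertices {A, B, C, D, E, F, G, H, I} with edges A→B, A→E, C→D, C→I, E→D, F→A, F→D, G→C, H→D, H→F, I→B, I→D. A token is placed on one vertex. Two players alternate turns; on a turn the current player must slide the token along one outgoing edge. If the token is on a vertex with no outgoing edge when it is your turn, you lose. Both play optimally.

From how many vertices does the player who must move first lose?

3

Label each position W (a win for the player to move) or L (a loss). A position with no legal move is L; any other position is W exactly when some move reaches an L, and L when every move reaches a W.
Every edge goes from a vertex to one that appears earlier in the order B, D, E, I, A, F, C, H, G, so processing vertices in that order labels each vertex after all of its successors.
B: no outgoing edge → L
D: no outgoing edge → L
E: reaches L-position D → W
I: reaches L-position D → W
A: reaches L-position B → W
F: reaches L-position D → W
C: reaches L-position D → W
H: reaches L-position D → W
G: only reaches C(W), which is W → L
The L vertices are B, D, G; that is 3 in all.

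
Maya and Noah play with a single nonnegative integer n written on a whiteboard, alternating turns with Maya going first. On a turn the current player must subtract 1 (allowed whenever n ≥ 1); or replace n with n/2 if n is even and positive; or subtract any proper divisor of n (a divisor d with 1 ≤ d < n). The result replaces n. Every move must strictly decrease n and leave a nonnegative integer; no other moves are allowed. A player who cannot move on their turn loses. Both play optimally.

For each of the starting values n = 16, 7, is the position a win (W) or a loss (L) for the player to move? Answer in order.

16: W, 7: L

Label each position W (a win for the player to move) or L (a loss). A position with no legal move is L; any other position is W exactly when some move reaches an L, and L when every move reaches a W.
n=0: no move → L
n=1: →0(L), so W
n=2: →1(W) only, which is W, so L
n=3: →2(L), so W
n=4: →2(L), so W
n=5: →4(W) only, which is W, so L
n=6: →5(L), so W
n=7: →6(W) only, which is W, so L
n=8: →7(L), so W
n=9: →6(W), 8(W) — all W, so L
n=10: →5(L), so W
n=11: →10(W) only, which is W, so L
n=12: →9(L), so W
n=13: →12(W) only, which is W, so L
n=14: →7(L), so W
n=15: →10(W), 12(W), 14(W) — all W, so L
n=16: →15(L), so W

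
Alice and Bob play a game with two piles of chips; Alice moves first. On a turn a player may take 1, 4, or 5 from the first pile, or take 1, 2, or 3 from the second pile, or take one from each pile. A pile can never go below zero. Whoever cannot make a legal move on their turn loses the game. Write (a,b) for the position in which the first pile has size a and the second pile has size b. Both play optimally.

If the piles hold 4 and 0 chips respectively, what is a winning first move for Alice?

Compute win/loss labels from the base case upward. A position with no move is L. Any other position is W if it can reach an L in one move, else L.
No move ever increases a pile, so every position that can arise here has a ≤ 4 and b ≤ 0; it is enough to label the cells with 0 ≤ a ≤ 4 and 0 ≤ b ≤ 0.
Every move lowers a or b (never raises either), so fill the grid row by row in increasing a, and left to right within a row: each cell's successors are then already labelled.
      b=0
a=0:    L
a=1:    W
a=2:    L
a=3:    W
a=4:    W
Cells with no legal move (terminal, hence L): (0,0).
The remaining L cells, each justified by listing all of its moves:
(2,0): only reaches (1,0)(W), which is W → L
Every other cell has at least one move into one of the L cells above, so it is W.
From (4,0), the L positions reachable in one move are: (0,0).

Move to (0,0).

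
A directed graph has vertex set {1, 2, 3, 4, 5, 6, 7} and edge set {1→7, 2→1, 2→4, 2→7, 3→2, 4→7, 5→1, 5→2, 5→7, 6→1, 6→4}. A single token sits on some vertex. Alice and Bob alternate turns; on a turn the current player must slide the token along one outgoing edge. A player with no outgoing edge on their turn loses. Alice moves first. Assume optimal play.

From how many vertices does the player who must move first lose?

3

Label each position W (a win for the player to move) or L (a loss). A position with no legal move is L; any other position is W exactly when some move reaches an L, and L when every move reaches a W.
Every edge goes from a vertex to one that appears earlier in the order 7, 1, 4, 2, 5, 3, 6, so processing vertices in that order labels each vertex after all of its successors.
7: no outgoing edge → L
1: →7(L), so W
4: →7(L), so W
2: →7(L), so W
5: →7(L), so W
3: →2(W) only, which is W, so L
6: →4(W), 1(W) — all W, so L
The L vertices are 3, 6, 7; that is 3 in all.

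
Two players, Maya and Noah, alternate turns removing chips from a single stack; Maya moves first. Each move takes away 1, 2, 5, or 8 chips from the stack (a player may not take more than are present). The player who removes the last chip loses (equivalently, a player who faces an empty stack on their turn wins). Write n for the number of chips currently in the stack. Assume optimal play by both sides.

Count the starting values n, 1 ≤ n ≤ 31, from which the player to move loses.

Work bottom-up. With no move the player to move wins. Otherwise the position is W if at least one move leads to an L position for the opponent, and L if every move leads to a W.
n=0: no move; the opponent has just taken the last chip and therefore loses → W
n=1: L (sole option 0(W) is W)
n=2: W (go to 1, an L position)
n=3: W (go to 1, an L position)
n=4: L (options 3(W), 2(W) are all W)
n=5: W (go to 4, an L position)
n=6: W (go to 4, an L position)
n=7: L (options 6(W), 5(W), 2(W) are all W)
n=8: W (go to 7, an L position)
n=9: W (go to 7, an L position)
n=10: L (options 9(W), 8(W), 5(W), 2(W) are all W)
n=11: W (go to 10, an L position)
n=12: W (go to 10, an L position)
n=13: L (options 12(W), 11(W), 8(W), 5(W) are all W)
n=14: W (go to 13, an L position)
n=15: W (go to 13, an L position)
n=16: L (options 15(W), 14(W), 11(W), 8(W) are all W)
n=17: W (go to 16, an L position)
n=18: W (go to 16, an L position)
n=19: L (options 18(W), 17(W), 14(W), 11(W) are all W)
n=20: W (go to 19, an L position)
n=21: W (go to 19, an L position)
n=22: L (options 21(W), 20(W), 17(W), 14(W) are all W)
n=23: W (go to 22, an L position)
n=24: W (go to 22, an L position)
n=25: L (options 24(W), 23(W), 20(W), 17(W) are all W)
n=26: W (go to 25, an L position)
n=27: W (go to 25, an L position)
n=28: L (options 27(W), 26(W), 23(W), 20(W) are all W)
n=29: W (go to 28, an L position)
n=30: W (go to 28, an L position)
n=31: L (options 30(W), 29(W), 26(W), 23(W) are all W)
L entries with 1 ≤ n ≤ 31 (the range starts at n=1): n = 1, 4, 7, 10, 13, 16, 19, 22, 25, 28, 31; that makes 11.

11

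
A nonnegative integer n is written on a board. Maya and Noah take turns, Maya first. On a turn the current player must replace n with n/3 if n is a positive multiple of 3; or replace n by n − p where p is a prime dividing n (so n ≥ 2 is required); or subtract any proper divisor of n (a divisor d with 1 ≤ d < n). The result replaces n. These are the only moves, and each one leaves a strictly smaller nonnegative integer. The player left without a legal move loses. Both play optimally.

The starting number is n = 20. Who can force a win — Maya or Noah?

Use the standard recursion: the mover loses at a terminal position; elsewhere, the mover wins exactly when some move hands the opponent an L position.
n=0: no move → L
n=1: no move → L
n=2: reaches L-position 0 → W
n=3: reaches L-position 0 → W
n=4: only reaches 2(W), 3(W), all W → L
n=5: reaches L-position 0 → W
n=6: reaches L-position 4 → W
n=7: reaches L-position 0 → W
n=8: reaches L-position 4 → W
n=9: only reaches 3(W), 6(W), 8(W), all W → L
n=10: reaches L-position 9 → W
n=11: reaches L-position 0 → W
n=12: reaches L-position 4 → W
n=13: reaches L-position 0 → W
n=14: only reaches 7(W), 12(W), 13(W), all W → L
n=15: reaches L-position 14 → W
n=16: reaches L-position 14 → W
n=17: reaches L-position 0 → W
n=18: reaches L-position 9 → W
n=19: reaches L-position 0 → W
n=20: only reaches 10(W), 15(W), 16(W), 18(W), 19(W), all W → L
The starting position 20 is L: whatever Maya does, the opponent receives a W position.

Noah wins.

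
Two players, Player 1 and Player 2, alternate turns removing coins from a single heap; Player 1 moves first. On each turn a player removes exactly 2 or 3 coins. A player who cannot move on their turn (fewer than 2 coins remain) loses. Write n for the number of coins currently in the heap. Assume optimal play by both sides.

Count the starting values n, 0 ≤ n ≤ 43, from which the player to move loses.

Positions with no move are L. A position that does have a move is losing for the player to move precisely when every available move leads to a winning position for the opponent. Fill in the labels:
n=0: no move → L
n=1: no move → L
n=2: can move to 0, which is L ⇒ W
n=3: can move to 1, which is L ⇒ W
n=4: can move to 1, which is L ⇒ W
n=5: moves to 3(W), 2(W); every one is W ⇒ L
n=6: moves to 4(W), 3(W); every one is W ⇒ L
n=7: can move to 5, which is L ⇒ W
n=8: can move to 6, which is L ⇒ W
n=9: can move to 6, which is L ⇒ W
n=10: moves to 8(W), 7(W); every one is W ⇒ L
n=11: moves to 9(W), 8(W); every one is W ⇒ L
n=12: can move to 10, which is L ⇒ W
n=13: can move to 11, which is L ⇒ W
n=14: can move to 11, which is L ⇒ W
n=15: moves to 13(W), 12(W); every one is W ⇒ L
n=16: moves to 14(W), 13(W); every one is W ⇒ L
n=17: can move to 15, which is L ⇒ W
n=18: can move to 16, which is L ⇒ W
n=19: can move to 16, which is L ⇒ W
n=20: moves to 18(W), 17(W); every one is W ⇒ L
n=21: moves to 19(W), 18(W); every one is W ⇒ L
n=22: can move to 20, which is L ⇒ W
n=23: can move to 21, which is L ⇒ W
n=24: can move to 21, which is L ⇒ W
n=25: moves to 23(W), 22(W); every one is W ⇒ L
n=26: moves to 24(W), 23(W); every one is W ⇒ L
n=27: can move to 25, which is L ⇒ W
n=28: can move to 26, which is L ⇒ W
n=29: can move to 26, which is L ⇒ W
n=30: moves to 28(W), 27(W); every one is W ⇒ L
n=31: moves to 29(W), 28(W); every one is W ⇒ L
n=32: can move to 30, which is L ⇒ W
n=33: can move to 31, which is L ⇒ W
n=34: can move to 31, which is L ⇒ W
n=35: moves to 33(W), 32(W); every one is W ⇒ L
n=36: moves to 34(W), 33(W); every one is W ⇒ L
n=37: can move to 35, which is L ⇒ W
n=38: can move to 36, which is L ⇒ W
n=39: can move to 36, which is L ⇒ W
n=40: moves to 38(W), 37(W); every one is W ⇒ L
n=41: moves to 39(W), 38(W); every one is W ⇒ L
n=42: can move to 40, which is L ⇒ W
n=43: can move to 41, which is L ⇒ W
L entries with 0 ≤ n ≤ 43: n = 0, 1, 5, 6, 10, 11, 15, 16, 20, 21, 25, 26, 30, 31, 35, 36, 40, 41; that makes 18.

18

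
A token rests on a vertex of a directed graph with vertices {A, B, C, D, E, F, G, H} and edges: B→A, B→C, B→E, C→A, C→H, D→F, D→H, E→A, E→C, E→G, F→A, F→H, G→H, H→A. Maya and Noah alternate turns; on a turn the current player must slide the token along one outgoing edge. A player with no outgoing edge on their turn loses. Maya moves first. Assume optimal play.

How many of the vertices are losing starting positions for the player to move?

3

Use the standard recursion: the mover loses at a terminal position; elsewhere, the mover wins exactly when some move hands the opponent an L position.
Every edge goes from a vertex to one that appears earlier in the order A, H, C, F, D, G, E, B, so processing vertices in that order labels each vertex after all of its successors.
A: no outgoing edge → L
H: →A(L), so W
C: →A(L), so W
F: →A(L), so W
D: →F(W), H(W) — all W, so L
G: →H(W) only, which is W, so L
E: →G(L), so W
B: →A(L), so W
The L vertices are A, D, G; that is 3 in all.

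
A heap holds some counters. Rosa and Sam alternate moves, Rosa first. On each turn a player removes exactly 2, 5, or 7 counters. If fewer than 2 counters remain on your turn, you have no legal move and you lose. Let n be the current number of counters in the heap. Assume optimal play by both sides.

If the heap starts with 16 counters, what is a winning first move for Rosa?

Remove 2, leaving 14.

Compute win/loss labels from the base case upward. A position with no move is L. Any other position is W if it can reach an L in one move, else L.
n=0: no move → L
n=1: no move → L
n=2: reaches L-position 0 → W
n=3: reaches L-position 1 → W
n=4: only reaches 2(W), which is W → L
n=5: reaches L-position 0 → W
n=6: reaches L-position 4 → W
n=7: reaches L-position 0 → W
n=8: reaches L-position 1 → W
n=9: reaches L-position 4 → W
n=10: only reaches 8(W), 5(W), 3(W), all W → L
n=11: reaches L-position 4 → W
n=12: reaches L-position 10 → W
n=13: only reaches 11(W), 8(W), 6(W), all W → L
n=14: only reaches 12(W), 9(W), 7(W), all W → L
n=15: reaches L-position 13 → W
n=16: reaches L-position 14 → W
From 16, the L positions reachable in one move are: 14.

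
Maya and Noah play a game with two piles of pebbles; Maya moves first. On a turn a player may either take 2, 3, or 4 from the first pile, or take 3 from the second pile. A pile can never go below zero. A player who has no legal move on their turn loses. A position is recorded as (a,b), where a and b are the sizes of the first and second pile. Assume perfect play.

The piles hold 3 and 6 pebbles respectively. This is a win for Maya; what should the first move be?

Move to (1,6).

Build the W/L table. Terminal = L. A non-terminal position is W if it has a move to some L; otherwise it is L.
No move ever increases a pile, so every position that can arise here has a ≤ 3 and b ≤ 6; it is enough to label the cells with 0 ≤ a ≤ 3 and 0 ≤ b ≤ 6.
Every move lowers a or b (never raises either), so fill the grid row by row in increasing a, and left to right within a row: each cell's successors are then already labelled.
      b=0  b=1  b=2  b=3  b=4  b=5  b=6
a=0:    L    L    L    W    W    W    L
a=1:    L    L    L    W    W    W    L
a=2:    W    W    W    L    L    L    W
a=3:    W    W    W    L    L    L    W
Cells with no legal move (terminal, hence L): (0,0), (0,1), (0,2), (1,0), (1,1), (1,2).
The remaining L cells, each justified by listing all of its moves:
(0,6): →(0,3)(W) only, which is W, so L
(1,6): →(1,3)(W) only, which is W, so L
(2,3): →(0,3)(W), (2,0)(W) — all W, so L
(2,4): →(0,4)(W), (2,1)(W) — all W, so L
(2,5): →(0,5)(W), (2,2)(W) — all W, so L
(3,3): →(1,3)(W), (0,3)(W), (3,0)(W) — all W, so L
(3,4): →(1,4)(W), (0,4)(W), (3,1)(W) — all W, so L
(3,5): →(1,5)(W), (0,5)(W), (3,2)(W) — all W, so L
Every other cell has at least one move into one of the L cells above, so it is W.
From (3,6), the L positions reachable in one move are: (1,6), (0,6), (3,3). Any move reaching one of these is winning.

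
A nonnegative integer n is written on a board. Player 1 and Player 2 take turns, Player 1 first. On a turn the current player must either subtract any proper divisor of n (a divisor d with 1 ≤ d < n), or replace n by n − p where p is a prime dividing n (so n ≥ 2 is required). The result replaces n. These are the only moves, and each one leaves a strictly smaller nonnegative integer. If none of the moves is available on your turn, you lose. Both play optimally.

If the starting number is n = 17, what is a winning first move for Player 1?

Move to 0.

Work bottom-up. With no move the player to move loses. Otherwise the position is W if at least one move leads to an L position for the opponent, and L if every move leads to a W.
n=0: no move → L
n=1: no move → L
n=2: reaches L-position 0 → W
n=3: reaches L-position 0 → W
n=4: only reaches 2(W), 3(W), all W → L
n=5: reaches L-position 0 → W
n=6: reaches L-position 4 → W
n=7: reaches L-position 0 → W
n=8: reaches L-position 4 → W
n=9: only reaches 6(W), 8(W), all W → L
n=10: reaches L-position 9 → W
n=11: reaches L-position 0 → W
n=12: reaches L-position 9 → W
n=13: reaches L-position 0 → W
n=14: only reaches 7(W), 12(W), 13(W), all W → L
n=15: reaches L-position 14 → W
n=16: reaches L-position 14 → W
n=17: reaches L-position 0 → W
From 17, the L positions reachable in one move are: 0.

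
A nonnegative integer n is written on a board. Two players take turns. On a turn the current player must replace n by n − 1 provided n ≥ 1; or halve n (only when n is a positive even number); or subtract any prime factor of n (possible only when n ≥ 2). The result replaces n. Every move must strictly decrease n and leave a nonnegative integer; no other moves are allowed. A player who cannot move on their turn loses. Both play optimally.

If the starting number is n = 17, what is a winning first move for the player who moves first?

Move to 0.

Use the standard recursion: the mover loses at a terminal position; elsewhere, the mover wins exactly when some move hands the opponent an L position.
n=0: no move → L
n=1: reaches L-position 0 → W
n=2: reaches L-position 0 → W
n=3: reaches L-position 0 → W
n=4: only reaches 2(W), 3(W), all W → L
n=5: reaches L-position 0 → W
n=6: reaches L-position 4 → W
n=7: reaches L-position 0 → W
n=8: reaches L-position 4 → W
n=9: only reaches 6(W), 8(W), all W → L
n=10: reaches L-position 9 → W
n=11: reaches L-position 0 → W
n=12: reaches L-position 9 → W
n=13: reaches L-position 0 → W
n=14: only reaches 7(W), 12(W), 13(W), all W → L
n=15: reaches L-position 14 → W
n=16: reaches L-position 14 → W
n=17: reaches L-position 0 → W
From 17, the L positions reachable in one move are: 0.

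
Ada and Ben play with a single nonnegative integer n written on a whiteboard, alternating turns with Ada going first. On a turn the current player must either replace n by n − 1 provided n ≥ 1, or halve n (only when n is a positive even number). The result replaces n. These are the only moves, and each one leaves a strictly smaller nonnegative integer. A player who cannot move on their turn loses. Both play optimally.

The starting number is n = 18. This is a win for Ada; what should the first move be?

Move to 9.

Use the standard recursion: the mover loses at a terminal position; elsewhere, the mover wins exactly when some move hands the opponent an L position.
n=0: no move → L
n=1: reaches L-position 0 → W
n=2: only reaches 1(W), which is W → L
n=3: reaches L-position 2 → W
n=4: reaches L-position 2 → W
n=5: only reaches 4(W), which is W → L
n=6: reaches L-position 5 → W
n=7: only reaches 6(W), which is W → L
n=8: reaches L-position 7 → W
n=9: only reaches 8(W), which is W → L
n=10: reaches L-position 5 → W
n=11: only reaches 10(W), which is W → L
n=12: reaches L-position 11 → W
n=13: only reaches 12(W), which is W → L
n=14: reaches L-position 7 → W
n=15: only reaches 14(W), which is W → L
n=16: reaches L-position 15 → W
n=17: only reaches 16(W), which is W → L
n=18: reaches L-position 9 → W
From 18, the L positions reachable in one move are: 9, 17. Any move reaching one of these is winning.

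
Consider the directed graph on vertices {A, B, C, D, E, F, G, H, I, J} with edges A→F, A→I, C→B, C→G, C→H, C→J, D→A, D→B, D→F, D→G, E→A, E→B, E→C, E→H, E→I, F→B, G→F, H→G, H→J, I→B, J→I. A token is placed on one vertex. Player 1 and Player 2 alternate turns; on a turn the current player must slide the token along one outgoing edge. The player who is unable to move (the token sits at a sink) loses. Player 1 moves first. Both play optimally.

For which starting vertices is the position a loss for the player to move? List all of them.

A, B, G, J

Compute win/loss labels from the base case upward. A position with no move is L. Any other position is W if it can reach an L in one move, else L.
Every edge goes from a vertex to one that appears earlier in the order B, F, I, G, A, J, H, C, E, D, so processing vertices in that order labels each vertex after all of its successors.
B: no outgoing edge → L
F: W (go to B, an L position)
I: W (go to B, an L position)
G: L (sole option F(W) is W)
A: L (options I(W), F(W) are all W)
J: L (sole option I(W) is W)
H: W (go to J, an L position)
C: W (go to J, an L position)
E: W (go to A, an L position)
D: W (go to A, an L position)
Reading off the rows marked L gives the requested list; there are 4 such vertices.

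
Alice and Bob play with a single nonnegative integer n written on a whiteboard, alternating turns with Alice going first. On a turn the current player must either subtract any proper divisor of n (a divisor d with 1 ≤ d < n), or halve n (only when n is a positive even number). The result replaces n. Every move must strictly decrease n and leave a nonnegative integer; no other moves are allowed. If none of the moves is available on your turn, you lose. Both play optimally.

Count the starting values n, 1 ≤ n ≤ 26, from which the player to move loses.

Work bottom-up. With no move the player to move loses. Otherwise the position is W if at least one move leads to an L position for the opponent, and L if every move leads to a W.
n=0: no move → L
n=1: no move → L
n=2: W (go to 1, an L position)
n=3: L (sole option 2(W) is W)
n=4: W (go to 3, an L position)
n=5: L (sole option 4(W) is W)
n=6: W (go to 3, an L position)
n=7: L (sole option 6(W) is W)
n=8: W (go to 7, an L position)
n=9: L (options 6(W), 8(W) are all W)
n=10: W (go to 5, an L position)
n=11: L (sole option 10(W) is W)
n=12: W (go to 9, an L position)
n=13: L (sole option 12(W) is W)
n=14: W (go to 7, an L position)
n=15: L (options 10(W), 12(W), 14(W) are all W)
n=16: W (go to 15, an L position)
n=17: L (sole option 16(W) is W)
n=18: W (go to 9, an L position)
n=19: L (sole option 18(W) is W)
n=20: W (go to 15, an L position)
n=21: L (options 14(W), 18(W), 20(W) are all W)
n=22: W (go to 11, an L position)
n=23: L (sole option 22(W) is W)
n=24: W (go to 21, an L position)
n=25: L (options 20(W), 24(W) are all W)
n=26: W (go to 13, an L position)
L entries with 1 ≤ n ≤ 26 (n=0 is outside the asked range and is not counted): n = 1, 3, 5, 7, 9, 11, 13, 15, 17, 19, 21, 23, 25; that makes 13.

13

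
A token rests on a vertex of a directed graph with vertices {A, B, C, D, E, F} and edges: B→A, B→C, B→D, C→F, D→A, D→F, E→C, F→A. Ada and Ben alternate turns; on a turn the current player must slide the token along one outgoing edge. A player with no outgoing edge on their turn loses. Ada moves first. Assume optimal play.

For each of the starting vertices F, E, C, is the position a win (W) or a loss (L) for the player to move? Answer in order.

F: W, E: W, C: L

Build the W/L table. Terminal = L. A non-terminal position is W if it has a move to some L; otherwise it is L.
Every edge goes from a vertex to one that appears earlier in the order A, F, C, E, D, B, so processing vertices in that order labels each vertex after all of its successors.
A: no outgoing edge → L
F: →A(L), so W
C: →F(W) only, which is W, so L
E: →C(L), so W
D: →A(L), so W
B: →C(L), so W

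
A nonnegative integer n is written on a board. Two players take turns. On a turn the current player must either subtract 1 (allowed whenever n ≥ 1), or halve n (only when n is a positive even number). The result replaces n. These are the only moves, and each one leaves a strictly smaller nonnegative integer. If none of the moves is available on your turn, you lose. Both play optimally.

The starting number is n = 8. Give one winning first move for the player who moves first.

Positions with no move are L. A position that does have a move is losing for the player to move precisely when every available move leads to a winning position for the opponent. Fill in the labels:
n=0: no move → L
n=1: →0(L), so W
n=2: →1(W) only, which is W, so L
n=3: →2(L), so W
n=4: →2(L), so W
n=5: →4(W) only, which is W, so L
n=6: →5(L), so W
n=7: →6(W) only, which is W, so L
n=8: →7(L), so W
From 8, the L positions reachable in one move are: 7.

Move to 7.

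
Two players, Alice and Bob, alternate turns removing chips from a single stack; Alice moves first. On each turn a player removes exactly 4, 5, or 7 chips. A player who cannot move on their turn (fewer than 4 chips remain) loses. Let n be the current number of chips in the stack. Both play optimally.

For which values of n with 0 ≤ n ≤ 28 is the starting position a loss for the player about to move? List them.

Work bottom-up. With no move the player to move loses. Otherwise the position is W if at least one move leads to an L position for the opponent, and L if every move leads to a W.
n=0: no move → L
n=1: no move → L
n=2: no move → L
n=3: no move → L
n=4: W (go to 0, an L position)
n=5: W (go to 1, an L position)
n=6: W (go to 2, an L position)
n=7: W (go to 3, an L position)
n=8: W (go to 3, an L position)
n=9: W (go to 2, an L position)
n=10: W (go to 3, an L position)
n=11: L (options 7(W), 6(W), 4(W) are all W)
n=12: L (options 8(W), 7(W), 5(W) are all W)
n=13: L (options 9(W), 8(W), 6(W) are all W)
n=14: L (options 10(W), 9(W), 7(W) are all W)
n=15: W (go to 11, an L position)
n=16: W (go to 12, an L position)
n=17: W (go to 13, an L position)
n=18: W (go to 14, an L position)
n=19: W (go to 14, an L position)
n=20: W (go to 13, an L position)
n=21: W (go to 14, an L position)
n=22: L (options 18(W), 17(W), 15(W) are all W)
n=23: L (options 19(W), 18(W), 16(W) are all W)
n=24: L (options 20(W), 19(W), 17(W) are all W)
n=25: L (options 21(W), 20(W), 18(W) are all W)
n=26: W (go to 22, an L position)
n=27: W (go to 23, an L position)
n=28: W (go to 24, an L position)
The losing starting values of n are exactly the entries labelled L in this table (12 of them).

0, 1, 2, 3, 11, 12, 13, 14, 22, 23, 24, 25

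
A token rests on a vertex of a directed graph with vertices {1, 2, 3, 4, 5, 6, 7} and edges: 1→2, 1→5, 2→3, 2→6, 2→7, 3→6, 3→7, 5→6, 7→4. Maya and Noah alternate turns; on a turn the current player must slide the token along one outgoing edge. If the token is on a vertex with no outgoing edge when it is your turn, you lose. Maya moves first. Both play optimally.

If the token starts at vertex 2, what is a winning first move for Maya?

Move to 6.

Label each position W (a win for the player to move) or L (a loss). A position with no legal move is L; any other position is W exactly when some move reaches an L, and L when every move reaches a W.
Every edge goes from a vertex to one that appears earlier in the order 6, 4, 5, 7, 3, 2, 1, so processing vertices in that order labels each vertex after all of its successors.
6: no outgoing edge → L
4: no outgoing edge → L
5: can move to 6, which is L ⇒ W
7: can move to 4, which is L ⇒ W
3: can move to 6, which is L ⇒ W
2: can move to 6, which is L ⇒ W
1: moves to 2(W), 5(W); every one is W ⇒ L
From 2, the L positions reachable in one move are: 6.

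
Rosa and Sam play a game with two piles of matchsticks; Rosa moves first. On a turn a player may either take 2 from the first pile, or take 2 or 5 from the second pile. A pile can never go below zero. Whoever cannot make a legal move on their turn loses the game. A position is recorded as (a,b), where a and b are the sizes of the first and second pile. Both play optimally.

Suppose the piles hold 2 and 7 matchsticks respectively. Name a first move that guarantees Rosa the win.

Compute win/loss labels from the base case upward. A position with no move is L. Any other position is W if it can reach an L in one move, else L.
No move ever increases a pile, so every position that can arise here has a ≤ 2 and b ≤ 7; it is enough to label the cells with 0 ≤ a ≤ 2 and 0 ≤ b ≤ 7.
Every move lowers a or b (never raises either), so fill the grid row by row in increasing a, and left to right within a row: each cell's successors are then already labelled.
      b=0  b=1  b=2  b=3  b=4  b=5  b=6  b=7
a=0:    L    L    W    W    L    W    W    L
a=1:    L    L    W    W    L    W    W    L
a=2:    W    W    L    L    W    W    L    W
Cells with no legal move (terminal, hence L): (0,0), (0,1), (1,0), (1,1).
The remaining L cells, each justified by listing all of its moves:
(0,4): the only move is to (0,2)(W), a W ⇒ L
(0,7): moves to (0,5)(W), (0,2)(W); every one is W ⇒ L
(1,4): the only move is to (1,2)(W), a W ⇒ L
(1,7): moves to (1,5)(W), (1,2)(W); every one is W ⇒ L
(2,2): moves to (0,2)(W), (2,0)(W); every one is W ⇒ L
(2,3): moves to (0,3)(W), (2,1)(W); every one is W ⇒ L
(2,6): moves to (0,6)(W), (2,4)(W), (2,1)(W); every one is W ⇒ L
Every other cell has at least one move into one of the L cells above, so it is W.
From (2,7), the L positions reachable in one move are: (0,7), (2,2). Any move reaching one of these is winning.

Move to (0,7).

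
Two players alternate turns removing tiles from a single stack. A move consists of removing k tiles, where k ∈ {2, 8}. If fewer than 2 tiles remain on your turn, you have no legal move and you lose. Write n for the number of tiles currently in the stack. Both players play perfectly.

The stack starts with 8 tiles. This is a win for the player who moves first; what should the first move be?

Classify positions by backward induction: terminal positions (no move available) are L. From any other position, the mover wins iff some move reaches an L.
n=0: no move → L
n=1: no move → L
n=2: →0(L), so W
n=3: →1(L), so W
n=4: →2(W) only, which is W, so L
n=5: →3(W) only, which is W, so L
n=6: →4(L), so W
n=7: →5(L), so W
n=8: →0(L), so W
From 8, the L positions reachable in one move are: 0.

Remove 8, leaving 0.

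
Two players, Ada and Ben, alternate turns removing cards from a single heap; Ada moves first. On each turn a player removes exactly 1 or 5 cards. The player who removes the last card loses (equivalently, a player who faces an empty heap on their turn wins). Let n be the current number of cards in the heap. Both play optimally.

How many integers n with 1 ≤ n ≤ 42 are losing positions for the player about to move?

21

Positions with no move are W. A position that does have a move is losing for the player to move precisely when every available move leads to a winning position for the opponent. Fill in the labels:
n=0: no move; the opponent has just taken the last card and therefore loses → W
n=1: →0(W) only, which is W, so L
n=2: →1(L), so W
n=3: →2(W) only, which is W, so L
n=4: →3(L), so W
n=5: →4(W), 0(W) — all W, so L
n=6: →5(L), so W
n=7: →6(W), 2(W) — all W, so L
n=8: →7(L), so W
n=9: →8(W), 4(W) — all W, so L
n=10: →9(L), so W
n=11: →10(W), 6(W) — all W, so L
n=12: →11(L), so W
n=13: →12(W), 8(W) — all W, so L
n=14: →13(L), so W
n=15: →14(W), 10(W) — all W, so L
n=16: →15(L), so W
n=17: →16(W), 12(W) — all W, so L
n=18: →17(L), so W
n=19: →18(W), 14(W) — all W, so L
n=20: →19(L), so W
n=21: →20(W), 16(W) — all W, so L
n=22: →21(L), so W
n=23: →22(W), 18(W) — all W, so L
n=24: →23(L), so W
n=25: →24(W), 20(W) — all W, so L
n=26: →25(L), so W
n=27: →26(W), 22(W) — all W, so L
n=28: →27(L), so W
n=29: →28(W), 24(W) — all W, so L
n=30: →29(L), so W
n=31: →30(W), 26(W) — all W, so L
n=32: →31(L), so W
n=33: →32(W), 28(W) — all W, so L
n=34: →33(L), so W
n=35: →34(W), 30(W) — all W, so L
n=36: →35(L), so W
n=37: →36(W), 32(W) — all W, so L
n=38: →37(L), so W
n=39: →38(W), 34(W) — all W, so L
n=40: →39(L), so W
n=41: →40(W), 36(W) — all W, so L
n=42: →41(L), so W
L entries with 1 ≤ n ≤ 42 (the range starts at n=1): n = 1, 3, 5, 7, 9, 11, 13, 15, 17, 19, 21, 23, 25, 27, 29, 31, 33, 35, 37, 39, 41; that makes 21.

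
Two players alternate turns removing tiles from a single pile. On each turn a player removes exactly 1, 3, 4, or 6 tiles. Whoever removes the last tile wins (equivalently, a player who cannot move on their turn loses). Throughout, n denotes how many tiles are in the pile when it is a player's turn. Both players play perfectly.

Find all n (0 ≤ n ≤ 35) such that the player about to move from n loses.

0, 2, 7, 9, 14, 16, 21, 23, 28, 30, 35

Build the W/L table. Terminal = L. A non-terminal position is W if it has a move to some L; otherwise it is L.
n=0: no move → L
n=1: can move to 0, which is L ⇒ W
n=2: the only move is to 1(W), a W ⇒ L
n=3: can move to 2, which is L ⇒ W
n=4: can move to 0, which is L ⇒ W
n=5: can move to 2, which is L ⇒ W
n=6: can move to 2, which is L ⇒ W
n=7: moves to 6(W), 4(W), 3(W), 1(W); every one is W ⇒ L
n=8: can move to 7, which is L ⇒ W
n=9: moves to 8(W), 6(W), 5(W), 3(W); every one is W ⇒ L
n=10: can move to 9, which is L ⇒ W
n=11: can move to 7, which is L ⇒ W
n=12: can move to 9, which is L ⇒ W
n=13: can move to 9, which is L ⇒ W
n=14: moves to 13(W), 11(W), 10(W), 8(W); every one is W ⇒ L
n=15: can move to 14, which is L ⇒ W
n=16: moves to 15(W), 13(W), 12(W), 10(W); every one is W ⇒ L
n=17: can move to 16, which is L ⇒ W
n=18: can move to 14, which is L ⇒ W
n=19: can move to 16, which is L ⇒ W
n=20: can move to 16, which is L ⇒ W
n=21: moves to 20(W), 18(W), 17(W), 15(W); every one is W ⇒ L
n=22: can move to 21, which is L ⇒ W
n=23: moves to 22(W), 20(W), 19(W), 17(W); every one is W ⇒ L
n=24: can move to 23, which is L ⇒ W
n=25: can move to 21, which is L ⇒ W
n=26: can move to 23, which is L ⇒ W
n=27: can move to 23, which is L ⇒ W
n=28: moves to 27(W), 25(W), 24(W), 22(W); every one is W ⇒ L
n=29: can move to 28, which is L ⇒ W
n=30: moves to 29(W), 27(W), 26(W), 24(W); every one is W ⇒ L
n=31: can move to 30, which is L ⇒ W
n=32: can move to 28, which is L ⇒ W
n=33: can move to 30, which is L ⇒ W
n=34: can move to 30, which is L ⇒ W
n=35: moves to 34(W), 32(W), 31(W), 29(W); every one is W ⇒ L
The losing starting values of n are exactly the entries labelled L in this table (11 of them).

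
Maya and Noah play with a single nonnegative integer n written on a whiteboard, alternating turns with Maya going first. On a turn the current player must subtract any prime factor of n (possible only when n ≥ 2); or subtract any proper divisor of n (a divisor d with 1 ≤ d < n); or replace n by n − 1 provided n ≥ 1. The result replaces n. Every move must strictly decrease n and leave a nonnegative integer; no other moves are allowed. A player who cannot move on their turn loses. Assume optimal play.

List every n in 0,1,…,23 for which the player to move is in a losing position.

Compute win/loss labels from the base case upward. A position with no move is L. Any other position is W if it can reach an L in one move, else L.
n=0: no move → L
n=1: can move to 0, which is L ⇒ W
n=2: can move to 0, which is L ⇒ W
n=3: can move to 0, which is L ⇒ W
n=4: moves to 2(W), 3(W); every one is W ⇒ L
n=5: can move to 0, which is L ⇒ W
n=6: can move to 4, which is L ⇒ W
n=7: can move to 0, which is L ⇒ W
n=8: can move to 4, which is L ⇒ W
n=9: moves to 6(W), 8(W); every one is W ⇒ L
n=10: can move to 9, which is L ⇒ W
n=11: can move to 0, which is L ⇒ W
n=12: can move to 9, which is L ⇒ W
n=13: can move to 0, which is L ⇒ W
n=14: moves to 7(W), 12(W), 13(W); every one is W ⇒ L
n=15: can move to 14, which is L ⇒ W
n=16: can move to 14, which is L ⇒ W
n=17: can move to 0, which is L ⇒ W
n=18: can move to 9, which is L ⇒ W
n=19: can move to 0, which is L ⇒ W
n=20: moves to 10(W), 15(W), 16(W), 18(W), 19(W); every one is W ⇒ L
n=21: can move to 14, which is L ⇒ W
n=22: can move to 20, which is L ⇒ W
n=23: can move to 0, which is L ⇒ W
The losing starting values of n are exactly the entries labelled L in this table (5 of them).

0, 4, 9, 14, 20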